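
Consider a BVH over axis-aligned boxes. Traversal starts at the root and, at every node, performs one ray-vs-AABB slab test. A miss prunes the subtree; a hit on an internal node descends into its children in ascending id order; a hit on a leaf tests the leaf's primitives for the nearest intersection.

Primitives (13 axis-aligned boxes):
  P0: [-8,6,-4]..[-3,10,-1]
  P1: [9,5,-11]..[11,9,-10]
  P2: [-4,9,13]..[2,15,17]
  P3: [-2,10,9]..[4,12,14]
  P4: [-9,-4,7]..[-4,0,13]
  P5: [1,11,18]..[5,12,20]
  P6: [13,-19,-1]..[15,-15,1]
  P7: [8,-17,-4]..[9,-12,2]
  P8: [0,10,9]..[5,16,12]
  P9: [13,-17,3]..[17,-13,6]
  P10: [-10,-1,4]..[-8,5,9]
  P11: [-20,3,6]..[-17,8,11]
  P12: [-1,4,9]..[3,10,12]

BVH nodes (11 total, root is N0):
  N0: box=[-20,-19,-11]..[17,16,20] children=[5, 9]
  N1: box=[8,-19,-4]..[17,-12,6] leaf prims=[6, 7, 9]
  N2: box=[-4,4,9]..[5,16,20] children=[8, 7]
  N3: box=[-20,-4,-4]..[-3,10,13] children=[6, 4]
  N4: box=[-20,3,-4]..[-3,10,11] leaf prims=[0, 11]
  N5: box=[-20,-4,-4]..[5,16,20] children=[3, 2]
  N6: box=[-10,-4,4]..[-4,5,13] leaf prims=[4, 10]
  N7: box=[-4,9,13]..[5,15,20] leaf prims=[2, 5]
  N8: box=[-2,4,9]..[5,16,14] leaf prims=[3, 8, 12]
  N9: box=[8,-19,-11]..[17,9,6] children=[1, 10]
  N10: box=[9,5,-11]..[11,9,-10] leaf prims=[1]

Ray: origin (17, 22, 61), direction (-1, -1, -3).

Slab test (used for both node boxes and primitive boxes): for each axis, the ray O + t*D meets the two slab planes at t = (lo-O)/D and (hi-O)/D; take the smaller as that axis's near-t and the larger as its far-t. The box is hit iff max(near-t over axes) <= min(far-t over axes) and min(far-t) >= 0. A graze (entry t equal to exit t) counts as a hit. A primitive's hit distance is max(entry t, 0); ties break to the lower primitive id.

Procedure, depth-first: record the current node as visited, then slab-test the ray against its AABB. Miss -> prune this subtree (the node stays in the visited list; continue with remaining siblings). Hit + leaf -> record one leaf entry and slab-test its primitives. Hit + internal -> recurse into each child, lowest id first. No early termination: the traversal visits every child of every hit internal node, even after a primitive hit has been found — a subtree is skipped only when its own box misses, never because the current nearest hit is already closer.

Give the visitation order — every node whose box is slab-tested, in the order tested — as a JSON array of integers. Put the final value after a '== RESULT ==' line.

Traverse from the root:
N0 x:[0,37] y:[6,41] z:[41/3,24] -> hit [41/3,24], descend [5, 9]
  N5 x:[12,37] y:[6,26] z:[41/3,65/3] -> hit [41/3,65/3], descend [2, 3]
    N2 x:[12,21] y:[6,18] z:[41/3,52/3] -> hit [41/3,52/3], descend [7, 8]
      N7 x:[12,21] y:[7,13] z:[41/3,16] -> miss, prune
      N8 x:[12,19] y:[6,18] z:[47/3,52/3] -> hit [47/3,52/3] leaf, test {P3(miss), P8(miss), P12@t=49/3}
    N3 x:[20,37] y:[12,26] z:[16,65/3] -> hit [20,65/3], descend [4, 6]
      N4 x:[20,37] y:[12,19] z:[50/3,65/3] -> miss, prune
      N6 x:[21,27] y:[17,26] z:[16,19] -> miss, prune
  N9 x:[0,9] y:[13,41] z:[55/3,24] -> miss, prune

Visited [0, 5, 2, 7, 8, 3, 4, 6, 9]. Tests: 9 box, 1 leaf. Nearest: P12.

== RESULT ==
[0, 5, 2, 7, 8, 3, 4, 6, 9]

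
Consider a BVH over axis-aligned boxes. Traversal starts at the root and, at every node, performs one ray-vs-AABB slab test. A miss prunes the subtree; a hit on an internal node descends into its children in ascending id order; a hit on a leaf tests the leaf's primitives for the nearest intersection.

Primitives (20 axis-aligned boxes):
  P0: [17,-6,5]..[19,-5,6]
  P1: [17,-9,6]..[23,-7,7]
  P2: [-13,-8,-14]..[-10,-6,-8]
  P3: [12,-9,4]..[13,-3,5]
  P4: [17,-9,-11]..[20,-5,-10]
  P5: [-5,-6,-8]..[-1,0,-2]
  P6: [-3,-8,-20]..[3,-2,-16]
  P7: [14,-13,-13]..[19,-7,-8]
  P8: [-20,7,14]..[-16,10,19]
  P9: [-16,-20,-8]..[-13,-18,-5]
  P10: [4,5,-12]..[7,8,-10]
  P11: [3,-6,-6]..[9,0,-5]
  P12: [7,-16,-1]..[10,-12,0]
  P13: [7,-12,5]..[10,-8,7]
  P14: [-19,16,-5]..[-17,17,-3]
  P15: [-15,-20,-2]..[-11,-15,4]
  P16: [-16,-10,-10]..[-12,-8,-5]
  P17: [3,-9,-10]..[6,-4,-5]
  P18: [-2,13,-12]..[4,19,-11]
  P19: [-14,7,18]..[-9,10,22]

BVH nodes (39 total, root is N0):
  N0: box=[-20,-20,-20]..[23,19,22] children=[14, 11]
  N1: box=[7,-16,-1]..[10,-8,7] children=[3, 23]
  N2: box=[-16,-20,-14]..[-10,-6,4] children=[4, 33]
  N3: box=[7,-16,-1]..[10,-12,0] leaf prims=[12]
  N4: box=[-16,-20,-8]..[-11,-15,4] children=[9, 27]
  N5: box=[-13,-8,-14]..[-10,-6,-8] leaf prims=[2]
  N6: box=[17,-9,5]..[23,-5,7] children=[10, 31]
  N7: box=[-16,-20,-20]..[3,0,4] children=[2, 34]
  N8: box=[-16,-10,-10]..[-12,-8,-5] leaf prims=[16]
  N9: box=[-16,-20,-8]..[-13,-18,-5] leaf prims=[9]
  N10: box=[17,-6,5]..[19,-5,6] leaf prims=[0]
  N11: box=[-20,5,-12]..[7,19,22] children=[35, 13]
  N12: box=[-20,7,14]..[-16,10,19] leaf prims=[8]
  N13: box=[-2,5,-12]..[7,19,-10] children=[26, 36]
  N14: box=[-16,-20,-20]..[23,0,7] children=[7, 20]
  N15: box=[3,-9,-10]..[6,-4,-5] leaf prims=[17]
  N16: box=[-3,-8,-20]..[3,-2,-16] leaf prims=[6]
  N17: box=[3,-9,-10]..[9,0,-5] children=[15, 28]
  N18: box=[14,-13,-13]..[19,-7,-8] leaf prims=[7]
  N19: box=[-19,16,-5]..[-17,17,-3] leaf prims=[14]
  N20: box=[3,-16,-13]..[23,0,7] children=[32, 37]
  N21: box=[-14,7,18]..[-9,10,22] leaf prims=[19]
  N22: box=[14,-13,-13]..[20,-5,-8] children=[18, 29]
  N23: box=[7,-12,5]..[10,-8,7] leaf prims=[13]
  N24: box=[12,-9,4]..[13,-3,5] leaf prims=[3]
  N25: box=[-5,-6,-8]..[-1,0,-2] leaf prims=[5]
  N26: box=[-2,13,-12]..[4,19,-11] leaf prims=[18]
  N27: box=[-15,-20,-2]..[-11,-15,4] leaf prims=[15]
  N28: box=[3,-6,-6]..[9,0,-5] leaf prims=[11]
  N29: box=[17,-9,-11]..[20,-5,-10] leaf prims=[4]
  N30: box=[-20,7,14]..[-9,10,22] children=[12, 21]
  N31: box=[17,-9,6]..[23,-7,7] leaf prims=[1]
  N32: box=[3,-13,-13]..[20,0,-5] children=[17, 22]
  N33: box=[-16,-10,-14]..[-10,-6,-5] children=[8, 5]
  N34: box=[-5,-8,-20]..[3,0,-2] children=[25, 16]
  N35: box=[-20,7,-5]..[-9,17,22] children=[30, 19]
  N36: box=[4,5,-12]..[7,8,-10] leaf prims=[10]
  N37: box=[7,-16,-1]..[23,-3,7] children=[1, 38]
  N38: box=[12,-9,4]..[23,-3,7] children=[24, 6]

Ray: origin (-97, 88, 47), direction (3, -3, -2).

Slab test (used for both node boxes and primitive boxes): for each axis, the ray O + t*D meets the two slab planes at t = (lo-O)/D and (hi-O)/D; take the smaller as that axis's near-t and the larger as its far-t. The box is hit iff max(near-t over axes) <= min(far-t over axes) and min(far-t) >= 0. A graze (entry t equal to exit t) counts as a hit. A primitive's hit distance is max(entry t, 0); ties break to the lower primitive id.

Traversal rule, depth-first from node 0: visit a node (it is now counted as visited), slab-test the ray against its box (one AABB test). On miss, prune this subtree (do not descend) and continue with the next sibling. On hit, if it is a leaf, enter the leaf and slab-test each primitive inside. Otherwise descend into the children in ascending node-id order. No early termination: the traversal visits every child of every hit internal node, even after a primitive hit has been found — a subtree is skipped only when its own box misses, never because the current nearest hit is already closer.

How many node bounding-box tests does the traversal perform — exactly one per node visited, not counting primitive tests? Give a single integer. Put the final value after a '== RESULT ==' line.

Walk:
N0 x:[77/3,40] y:[23,36] z:[25/2,67/2] -> hit [77/3,67/2], descend [11, 14]
  N11 x:[77/3,104/3] y:[23,83/3] z:[25/2,59/2] -> hit [77/3,83/3], descend [13, 35]
    N13 x:[95/3,104/3] y:[23,83/3] z:[57/2,59/2] -> miss, prune
    N35 x:[77/3,88/3] y:[71/3,27] z:[25/2,26] -> hit [77/3,26], descend [19, 30]
      N19 x:[26,80/3] y:[71/3,24] z:[25,26] -> miss, prune
      N30 x:[77/3,88/3] y:[26,27] z:[25/2,33/2] -> miss, prune
  N14 x:[27,40] y:[88/3,36] z:[20,67/2] -> hit [88/3,67/2], descend [7, 20]
    N7 x:[27,100/3] y:[88/3,36] z:[43/2,67/2] -> hit [88/3,100/3], descend [2, 34]
      N2 x:[27,29] y:[94/3,36] z:[43/2,61/2] -> miss, prune
      N34 x:[92/3,100/3] y:[88/3,32] z:[49/2,67/2] -> hit [92/3,32], descend [16, 25]
        N16 x:[94/3,100/3] y:[30,32] z:[63/2,67/2] -> hit [63/2,32] leaf, test {P6@t=63/2}
        N25 x:[92/3,32] y:[88/3,94/3] z:[49/2,55/2] -> miss, prune
    N20 x:[100/3,40] y:[88/3,104/3] z:[20,30] -> miss, prune

order=[0, 11, 13, 35, 19, 30, 14, 7, 2, 34, 16, 25, 20]  |boxes|=13  |leaves|=1  hit=P6

== RESULT ==
13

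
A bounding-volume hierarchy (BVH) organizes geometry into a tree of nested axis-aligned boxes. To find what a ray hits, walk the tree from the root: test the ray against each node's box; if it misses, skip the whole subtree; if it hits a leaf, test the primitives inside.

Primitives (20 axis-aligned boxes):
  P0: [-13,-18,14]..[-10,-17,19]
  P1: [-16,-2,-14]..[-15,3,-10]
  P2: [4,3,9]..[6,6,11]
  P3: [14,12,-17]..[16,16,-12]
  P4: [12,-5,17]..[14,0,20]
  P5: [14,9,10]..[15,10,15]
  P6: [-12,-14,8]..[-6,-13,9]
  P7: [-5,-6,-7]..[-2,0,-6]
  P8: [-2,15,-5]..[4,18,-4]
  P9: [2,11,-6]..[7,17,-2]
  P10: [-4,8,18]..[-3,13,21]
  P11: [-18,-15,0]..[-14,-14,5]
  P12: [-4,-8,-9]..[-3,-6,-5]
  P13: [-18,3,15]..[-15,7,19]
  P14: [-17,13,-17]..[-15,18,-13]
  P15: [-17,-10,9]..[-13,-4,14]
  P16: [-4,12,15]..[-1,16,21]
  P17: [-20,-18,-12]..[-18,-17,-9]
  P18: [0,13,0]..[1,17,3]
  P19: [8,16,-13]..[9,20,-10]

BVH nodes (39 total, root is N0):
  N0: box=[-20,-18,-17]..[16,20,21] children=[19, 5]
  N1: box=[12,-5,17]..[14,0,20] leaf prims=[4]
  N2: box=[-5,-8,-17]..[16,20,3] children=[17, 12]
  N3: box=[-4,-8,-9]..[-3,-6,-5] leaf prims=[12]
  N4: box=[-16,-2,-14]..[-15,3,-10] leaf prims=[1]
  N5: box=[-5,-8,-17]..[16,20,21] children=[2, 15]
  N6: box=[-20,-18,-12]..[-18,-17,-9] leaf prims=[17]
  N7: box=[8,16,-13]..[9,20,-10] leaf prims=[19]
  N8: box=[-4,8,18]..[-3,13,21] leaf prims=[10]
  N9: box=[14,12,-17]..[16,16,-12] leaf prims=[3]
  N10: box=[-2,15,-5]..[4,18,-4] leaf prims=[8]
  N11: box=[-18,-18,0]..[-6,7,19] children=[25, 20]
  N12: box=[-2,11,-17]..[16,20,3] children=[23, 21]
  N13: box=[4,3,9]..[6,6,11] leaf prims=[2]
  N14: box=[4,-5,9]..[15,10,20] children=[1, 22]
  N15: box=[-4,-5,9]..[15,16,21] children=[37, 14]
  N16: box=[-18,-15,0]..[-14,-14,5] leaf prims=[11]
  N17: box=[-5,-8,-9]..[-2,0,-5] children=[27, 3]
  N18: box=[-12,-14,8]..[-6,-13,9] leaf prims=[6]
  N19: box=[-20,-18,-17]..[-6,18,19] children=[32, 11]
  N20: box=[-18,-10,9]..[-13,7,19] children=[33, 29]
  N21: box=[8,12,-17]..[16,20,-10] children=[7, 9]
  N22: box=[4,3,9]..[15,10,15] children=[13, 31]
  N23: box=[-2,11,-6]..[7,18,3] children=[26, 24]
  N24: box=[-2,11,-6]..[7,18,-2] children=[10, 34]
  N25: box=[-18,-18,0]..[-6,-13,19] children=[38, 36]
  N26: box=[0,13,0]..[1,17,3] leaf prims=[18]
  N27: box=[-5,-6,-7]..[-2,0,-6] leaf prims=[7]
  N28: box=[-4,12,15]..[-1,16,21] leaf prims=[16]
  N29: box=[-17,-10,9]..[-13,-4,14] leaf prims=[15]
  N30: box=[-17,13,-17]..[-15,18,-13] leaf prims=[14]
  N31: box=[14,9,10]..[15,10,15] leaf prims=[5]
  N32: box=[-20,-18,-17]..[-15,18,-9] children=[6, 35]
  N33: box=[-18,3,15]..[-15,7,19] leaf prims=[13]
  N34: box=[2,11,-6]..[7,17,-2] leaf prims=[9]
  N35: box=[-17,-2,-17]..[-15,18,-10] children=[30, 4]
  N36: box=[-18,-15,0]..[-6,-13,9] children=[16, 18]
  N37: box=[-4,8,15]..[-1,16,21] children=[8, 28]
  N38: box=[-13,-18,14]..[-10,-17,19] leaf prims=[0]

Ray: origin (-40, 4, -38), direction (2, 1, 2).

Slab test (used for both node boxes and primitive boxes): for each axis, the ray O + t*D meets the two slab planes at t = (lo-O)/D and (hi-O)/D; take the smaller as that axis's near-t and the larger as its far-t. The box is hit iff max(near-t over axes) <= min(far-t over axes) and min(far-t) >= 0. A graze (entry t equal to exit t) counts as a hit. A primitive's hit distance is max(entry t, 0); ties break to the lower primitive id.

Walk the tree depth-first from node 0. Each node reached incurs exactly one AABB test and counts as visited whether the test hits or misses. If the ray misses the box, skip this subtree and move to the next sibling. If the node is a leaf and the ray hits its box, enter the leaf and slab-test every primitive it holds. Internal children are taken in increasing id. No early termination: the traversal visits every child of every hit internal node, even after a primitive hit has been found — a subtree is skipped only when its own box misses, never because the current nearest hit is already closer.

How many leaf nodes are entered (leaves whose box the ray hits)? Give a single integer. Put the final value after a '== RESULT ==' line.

Traverse from the root:
N0 x:[10,28] y:[-22,16] z:[21/2,59/2] -> hit [21/2,16], descend [5, 19]
  N5 x:[35/2,28] y:[-12,16] z:[21/2,59/2] -> miss, prune
  N19 x:[10,17] y:[-22,14] z:[21/2,57/2] -> hit [21/2,14], descend [11, 32]
    N11 x:[11,17] y:[-22,3] z:[19,57/2] -> miss, prune
    N32 x:[10,25/2] y:[-22,14] z:[21/2,29/2] -> hit [21/2,25/2], descend [6, 35]
      N6 x:[10,11] y:[-22,-21] z:[13,29/2] -> miss, prune
      N35 x:[23/2,25/2] y:[-6,14] z:[21/2,14] -> hit [23/2,25/2], descend [4, 30]
        N4 x:[12,25/2] y:[-6,-1] z:[12,14] -> miss, prune
        N30 x:[23/2,25/2] y:[9,14] z:[21/2,25/2] -> hit [23/2,25/2] leaf, test {P14@t=23/2}

9 AABB tests over nodes [0, 5, 19, 11, 32, 6, 35, 4, 30]; 1 leaf entered; closest P14.

== RESULT ==
1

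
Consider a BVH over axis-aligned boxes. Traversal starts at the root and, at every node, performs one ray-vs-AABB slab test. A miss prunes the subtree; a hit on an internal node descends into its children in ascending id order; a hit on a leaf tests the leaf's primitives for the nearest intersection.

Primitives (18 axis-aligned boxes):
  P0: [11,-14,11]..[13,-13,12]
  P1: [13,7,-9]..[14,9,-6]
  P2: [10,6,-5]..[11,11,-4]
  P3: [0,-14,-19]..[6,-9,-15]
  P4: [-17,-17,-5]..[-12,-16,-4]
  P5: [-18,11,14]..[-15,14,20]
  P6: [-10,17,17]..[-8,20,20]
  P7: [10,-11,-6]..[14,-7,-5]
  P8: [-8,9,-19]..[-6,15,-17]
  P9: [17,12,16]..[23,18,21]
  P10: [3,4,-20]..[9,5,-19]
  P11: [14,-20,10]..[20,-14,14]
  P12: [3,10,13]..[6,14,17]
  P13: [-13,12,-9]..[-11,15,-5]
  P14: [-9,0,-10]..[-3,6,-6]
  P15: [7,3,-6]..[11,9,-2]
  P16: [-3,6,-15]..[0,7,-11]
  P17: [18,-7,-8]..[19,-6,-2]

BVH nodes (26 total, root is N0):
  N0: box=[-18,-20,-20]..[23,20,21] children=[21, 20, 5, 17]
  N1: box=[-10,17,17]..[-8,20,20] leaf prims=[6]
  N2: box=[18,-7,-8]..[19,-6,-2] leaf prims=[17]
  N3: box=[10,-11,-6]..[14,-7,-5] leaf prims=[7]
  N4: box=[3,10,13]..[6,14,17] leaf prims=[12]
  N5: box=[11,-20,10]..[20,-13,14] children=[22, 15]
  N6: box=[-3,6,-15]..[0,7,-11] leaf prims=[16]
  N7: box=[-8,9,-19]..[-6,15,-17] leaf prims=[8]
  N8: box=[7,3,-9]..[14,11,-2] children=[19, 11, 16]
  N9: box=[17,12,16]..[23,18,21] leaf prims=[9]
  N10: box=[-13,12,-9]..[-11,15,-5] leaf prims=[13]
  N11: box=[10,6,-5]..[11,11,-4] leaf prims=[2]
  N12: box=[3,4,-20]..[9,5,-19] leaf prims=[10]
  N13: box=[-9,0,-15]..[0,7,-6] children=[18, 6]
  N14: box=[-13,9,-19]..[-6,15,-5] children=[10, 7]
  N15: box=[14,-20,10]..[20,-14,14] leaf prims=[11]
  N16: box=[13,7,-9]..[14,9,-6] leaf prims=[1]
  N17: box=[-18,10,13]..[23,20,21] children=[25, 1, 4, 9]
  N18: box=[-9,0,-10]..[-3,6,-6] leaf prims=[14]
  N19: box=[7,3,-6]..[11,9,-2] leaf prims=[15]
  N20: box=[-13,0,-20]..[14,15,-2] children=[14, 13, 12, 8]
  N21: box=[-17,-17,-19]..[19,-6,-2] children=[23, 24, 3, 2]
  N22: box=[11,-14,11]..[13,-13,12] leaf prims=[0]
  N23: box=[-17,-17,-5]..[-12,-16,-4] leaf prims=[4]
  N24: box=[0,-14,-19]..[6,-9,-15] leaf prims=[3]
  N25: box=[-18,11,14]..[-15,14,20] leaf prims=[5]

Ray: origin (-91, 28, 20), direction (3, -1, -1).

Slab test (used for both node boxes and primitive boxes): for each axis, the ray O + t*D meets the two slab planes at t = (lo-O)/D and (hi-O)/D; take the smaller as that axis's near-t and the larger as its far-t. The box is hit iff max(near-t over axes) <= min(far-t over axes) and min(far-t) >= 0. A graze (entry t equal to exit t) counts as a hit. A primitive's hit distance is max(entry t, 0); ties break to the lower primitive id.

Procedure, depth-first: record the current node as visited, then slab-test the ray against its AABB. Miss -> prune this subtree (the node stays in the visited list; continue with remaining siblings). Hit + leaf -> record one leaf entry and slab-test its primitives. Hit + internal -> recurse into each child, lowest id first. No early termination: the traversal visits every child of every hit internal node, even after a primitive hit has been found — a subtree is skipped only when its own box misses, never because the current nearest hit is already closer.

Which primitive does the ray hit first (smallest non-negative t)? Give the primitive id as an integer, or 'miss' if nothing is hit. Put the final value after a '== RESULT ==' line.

Traverse from the root:
N0 x:[73/3,38] y:[8,48] z:[-1,40] -> hit [73/3,38], descend [5, 17, 20, 21]
  N5 x:[34,37] y:[41,48] z:[6,10] -> miss, prune
  N17 x:[73/3,38] y:[8,18] z:[-1,7] -> miss, prune
  N20 x:[26,35] y:[13,28] z:[22,40] -> hit [26,28], descend [8, 12, 13, 14]
    N8 x:[98/3,35] y:[17,25] z:[22,29] -> miss, prune
    N12 x:[94/3,100/3] y:[23,24] z:[39,40] -> miss, prune
    N13 x:[82/3,91/3] y:[21,28] z:[26,35] -> hit [82/3,28], descend [6, 18]
      N6 x:[88/3,91/3] y:[21,22] z:[31,35] -> miss, prune
      N18 x:[82/3,88/3] y:[22,28] z:[26,30] -> hit [82/3,28] leaf, test {P14@t=82/3}
    N14 x:[26,85/3] y:[13,19] z:[25,39] -> miss, prune
  N21 x:[74/3,110/3] y:[34,45] z:[22,39] -> hit [34,110/3], descend [2, 3, 23, 24]
    N2 x:[109/3,110/3] y:[34,35] z:[22,28] -> miss, prune
    N3 x:[101/3,35] y:[35,39] z:[25,26] -> miss, prune
    N23 x:[74/3,79/3] y:[44,45] z:[24,25] -> miss, prune
    N24 x:[91/3,97/3] y:[37,42] z:[35,39] -> miss, prune

Summary -> nodes [0, 5, 17, 20, 8, 12, 13, 6, 18, 14, 21, 2, 3, 23, 24]; box-tests=15; leaf-entries=1; first=P14

== RESULT ==
14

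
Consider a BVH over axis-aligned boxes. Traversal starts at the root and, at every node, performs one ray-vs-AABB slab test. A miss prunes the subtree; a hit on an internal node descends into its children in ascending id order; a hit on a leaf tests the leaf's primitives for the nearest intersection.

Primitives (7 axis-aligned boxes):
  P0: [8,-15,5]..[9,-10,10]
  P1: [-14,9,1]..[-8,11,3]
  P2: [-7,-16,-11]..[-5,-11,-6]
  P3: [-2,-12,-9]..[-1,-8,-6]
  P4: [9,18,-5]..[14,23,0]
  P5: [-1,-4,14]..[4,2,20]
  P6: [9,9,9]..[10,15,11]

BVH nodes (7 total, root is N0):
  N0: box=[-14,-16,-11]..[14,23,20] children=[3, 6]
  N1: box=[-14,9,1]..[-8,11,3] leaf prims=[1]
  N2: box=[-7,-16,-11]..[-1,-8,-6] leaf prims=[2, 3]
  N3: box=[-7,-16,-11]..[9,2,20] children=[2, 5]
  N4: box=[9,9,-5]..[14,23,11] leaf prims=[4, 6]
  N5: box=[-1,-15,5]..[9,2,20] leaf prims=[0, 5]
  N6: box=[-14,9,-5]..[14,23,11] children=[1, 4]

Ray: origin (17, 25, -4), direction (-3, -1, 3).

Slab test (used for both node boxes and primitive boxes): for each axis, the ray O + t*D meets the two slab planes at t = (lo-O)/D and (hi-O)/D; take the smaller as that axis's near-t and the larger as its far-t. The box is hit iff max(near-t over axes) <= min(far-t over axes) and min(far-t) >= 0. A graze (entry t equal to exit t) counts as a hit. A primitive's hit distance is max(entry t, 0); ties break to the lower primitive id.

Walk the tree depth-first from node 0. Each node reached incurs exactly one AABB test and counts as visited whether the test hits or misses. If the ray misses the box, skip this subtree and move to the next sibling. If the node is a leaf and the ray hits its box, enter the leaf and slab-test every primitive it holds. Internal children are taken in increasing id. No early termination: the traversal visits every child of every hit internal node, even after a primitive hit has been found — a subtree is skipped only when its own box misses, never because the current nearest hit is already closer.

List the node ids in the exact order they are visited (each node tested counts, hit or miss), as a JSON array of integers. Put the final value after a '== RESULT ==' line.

Traverse from the root:
N0 x:[1,31/3] y:[2,41] z:[-7/3,8] -> hit [2,8], descend [3, 6]
  N3 x:[8/3,8] y:[23,41] z:[-7/3,8] -> miss, prune
  N6 x:[1,31/3] y:[2,16] z:[-1/3,5] -> hit [2,5], descend [1, 4]
    N1 x:[25/3,31/3] y:[14,16] z:[5/3,7/3] -> miss, prune
    N4 x:[1,8/3] y:[2,16] z:[-1/3,5] -> hit [2,8/3] leaf, test {P4(miss), P6(miss)}

Summary -> nodes [0, 3, 6, 1, 4]; box-tests=5; leaf-entries=1; first=miss

== RESULT ==
[0, 3, 6, 1, 4]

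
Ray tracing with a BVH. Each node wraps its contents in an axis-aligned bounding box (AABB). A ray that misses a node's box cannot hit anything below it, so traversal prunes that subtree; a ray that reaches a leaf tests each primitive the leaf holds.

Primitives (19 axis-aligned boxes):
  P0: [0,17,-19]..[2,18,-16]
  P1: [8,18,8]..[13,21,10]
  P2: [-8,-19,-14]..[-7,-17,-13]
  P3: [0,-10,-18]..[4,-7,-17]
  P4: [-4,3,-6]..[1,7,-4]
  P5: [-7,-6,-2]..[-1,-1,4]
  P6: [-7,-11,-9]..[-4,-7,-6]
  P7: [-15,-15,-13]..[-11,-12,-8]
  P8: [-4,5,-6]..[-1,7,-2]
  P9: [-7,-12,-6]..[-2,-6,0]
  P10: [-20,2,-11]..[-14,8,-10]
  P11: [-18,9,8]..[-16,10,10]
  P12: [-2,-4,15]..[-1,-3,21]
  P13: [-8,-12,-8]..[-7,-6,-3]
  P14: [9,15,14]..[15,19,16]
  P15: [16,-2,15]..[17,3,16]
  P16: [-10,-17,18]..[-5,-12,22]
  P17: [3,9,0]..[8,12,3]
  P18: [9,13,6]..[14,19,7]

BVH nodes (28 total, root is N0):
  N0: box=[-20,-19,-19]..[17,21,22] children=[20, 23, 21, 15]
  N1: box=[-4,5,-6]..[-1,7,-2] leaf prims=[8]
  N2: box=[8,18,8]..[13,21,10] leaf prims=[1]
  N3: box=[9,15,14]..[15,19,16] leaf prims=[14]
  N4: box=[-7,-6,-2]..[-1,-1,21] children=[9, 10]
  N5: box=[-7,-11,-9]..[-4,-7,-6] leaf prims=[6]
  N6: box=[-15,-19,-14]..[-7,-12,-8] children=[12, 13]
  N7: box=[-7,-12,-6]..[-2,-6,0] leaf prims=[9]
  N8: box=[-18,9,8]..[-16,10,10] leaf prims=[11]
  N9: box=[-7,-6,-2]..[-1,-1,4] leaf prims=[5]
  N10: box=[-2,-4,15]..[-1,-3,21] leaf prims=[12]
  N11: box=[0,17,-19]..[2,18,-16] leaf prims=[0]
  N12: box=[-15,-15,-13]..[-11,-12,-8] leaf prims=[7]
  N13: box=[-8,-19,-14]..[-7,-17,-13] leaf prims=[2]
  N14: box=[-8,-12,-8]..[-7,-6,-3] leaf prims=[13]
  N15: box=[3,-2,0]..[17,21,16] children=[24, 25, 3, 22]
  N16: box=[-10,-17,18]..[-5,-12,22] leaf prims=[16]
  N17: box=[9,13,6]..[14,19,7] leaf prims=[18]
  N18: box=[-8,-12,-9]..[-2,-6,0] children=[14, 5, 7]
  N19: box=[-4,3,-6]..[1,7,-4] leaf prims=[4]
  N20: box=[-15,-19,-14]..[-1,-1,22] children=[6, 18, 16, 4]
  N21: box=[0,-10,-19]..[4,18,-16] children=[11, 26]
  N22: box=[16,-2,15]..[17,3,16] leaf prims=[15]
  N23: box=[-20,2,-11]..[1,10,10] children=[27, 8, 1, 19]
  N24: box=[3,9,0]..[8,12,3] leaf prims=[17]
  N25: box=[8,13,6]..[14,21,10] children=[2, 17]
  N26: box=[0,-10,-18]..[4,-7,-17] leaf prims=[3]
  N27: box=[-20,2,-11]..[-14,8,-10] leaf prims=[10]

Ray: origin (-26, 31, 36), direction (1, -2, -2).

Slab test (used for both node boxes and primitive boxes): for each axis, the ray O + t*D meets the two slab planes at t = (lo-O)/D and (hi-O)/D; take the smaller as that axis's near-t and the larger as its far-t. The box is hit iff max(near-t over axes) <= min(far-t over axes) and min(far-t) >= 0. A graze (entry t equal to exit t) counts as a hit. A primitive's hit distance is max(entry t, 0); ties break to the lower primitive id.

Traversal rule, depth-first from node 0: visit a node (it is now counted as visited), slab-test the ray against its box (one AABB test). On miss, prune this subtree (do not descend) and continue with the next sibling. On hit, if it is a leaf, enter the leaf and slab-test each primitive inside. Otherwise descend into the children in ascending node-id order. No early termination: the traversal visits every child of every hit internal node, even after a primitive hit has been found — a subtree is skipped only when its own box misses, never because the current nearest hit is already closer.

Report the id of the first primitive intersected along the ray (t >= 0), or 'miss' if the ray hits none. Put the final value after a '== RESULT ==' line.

Walk:
N0 x:[6,43] y:[5,25] z:[7,55/2] -> hit [7,25], descend [15, 20, 21, 23]
  N15 x:[29,43] y:[5,33/2] z:[10,18] -> miss, prune
  N20 x:[11,25] y:[16,25] z:[7,25] -> hit [16,25], descend [4, 6, 16, 18]
    N4 x:[19,25] y:[16,37/2] z:[15/2,19] -> miss, prune
    N6 x:[11,19] y:[43/2,25] z:[22,25] -> miss, prune
    N16 x:[16,21] y:[43/2,24] z:[7,9] -> miss, prune
    N18 x:[18,24] y:[37/2,43/2] z:[18,45/2] -> hit [37/2,43/2], descend [5, 7, 14]
      N5 x:[19,22] y:[19,21] z:[21,45/2] -> hit [21,21] leaf, test {P6@t=21}
      N7 x:[19,24] y:[37/2,43/2] z:[18,21] -> hit [19,21] leaf, test {P9@t=19}
      N14 x:[18,19] y:[37/2,43/2] z:[39/2,22] -> miss, prune
  N21 x:[26,30] y:[13/2,41/2] z:[26,55/2] -> miss, prune
  N23 x:[6,27] y:[21/2,29/2] z:[13,47/2] -> hit [13,29/2], descend [1, 8, 19, 27]
    N1 x:[22,25] y:[12,13] z:[19,21] -> miss, prune
    N8 x:[8,10] y:[21/2,11] z:[13,14] -> miss, prune
    N19 x:[22,27] y:[12,14] z:[20,21] -> miss, prune
    N27 x:[6,12] y:[23/2,29/2] z:[23,47/2] -> miss, prune

order=[0, 15, 20, 4, 6, 16, 18, 5, 7, 14, 21, 23, 1, 8, 19, 27]  |boxes|=16  |leaves|=2  hit=P9

== RESULT ==
9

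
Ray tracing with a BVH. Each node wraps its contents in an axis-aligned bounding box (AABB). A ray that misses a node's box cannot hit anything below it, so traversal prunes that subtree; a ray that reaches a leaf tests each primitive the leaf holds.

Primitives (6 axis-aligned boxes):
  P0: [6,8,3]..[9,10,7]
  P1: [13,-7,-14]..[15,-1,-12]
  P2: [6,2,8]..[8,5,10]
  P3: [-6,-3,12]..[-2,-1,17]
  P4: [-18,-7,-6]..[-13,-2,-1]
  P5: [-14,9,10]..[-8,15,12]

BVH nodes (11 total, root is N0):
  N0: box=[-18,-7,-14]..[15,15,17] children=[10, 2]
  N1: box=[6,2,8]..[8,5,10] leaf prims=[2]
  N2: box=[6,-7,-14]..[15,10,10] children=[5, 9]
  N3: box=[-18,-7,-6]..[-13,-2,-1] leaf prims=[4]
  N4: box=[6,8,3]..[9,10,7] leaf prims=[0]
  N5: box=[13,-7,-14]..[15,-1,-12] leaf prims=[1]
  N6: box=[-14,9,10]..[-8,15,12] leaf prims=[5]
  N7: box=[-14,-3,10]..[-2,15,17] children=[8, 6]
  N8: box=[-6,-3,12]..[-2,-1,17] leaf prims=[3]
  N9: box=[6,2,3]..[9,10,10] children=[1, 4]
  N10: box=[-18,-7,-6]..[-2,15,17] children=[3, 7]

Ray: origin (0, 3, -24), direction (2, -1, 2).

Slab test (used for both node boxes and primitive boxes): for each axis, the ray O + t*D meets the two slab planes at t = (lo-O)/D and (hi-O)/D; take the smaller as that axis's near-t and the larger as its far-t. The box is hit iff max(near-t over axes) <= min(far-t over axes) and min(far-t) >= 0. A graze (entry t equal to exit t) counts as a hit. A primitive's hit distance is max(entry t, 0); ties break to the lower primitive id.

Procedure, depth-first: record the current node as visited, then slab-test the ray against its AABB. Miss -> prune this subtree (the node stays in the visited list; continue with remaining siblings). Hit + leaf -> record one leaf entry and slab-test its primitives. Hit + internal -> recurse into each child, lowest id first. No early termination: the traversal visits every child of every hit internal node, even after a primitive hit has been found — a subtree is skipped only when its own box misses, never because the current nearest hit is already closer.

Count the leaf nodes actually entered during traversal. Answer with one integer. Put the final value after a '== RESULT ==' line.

Walk:
N0 x:[-9,15/2] y:[-12,10] z:[5,41/2] -> hit [5,15/2], descend [2, 10]
  N2 x:[3,15/2] y:[-7,10] z:[5,17] -> hit [5,15/2], descend [5, 9]
    N5 x:[13/2,15/2] y:[4,10] z:[5,6] -> miss, prune
    N9 x:[3,9/2] y:[-7,1] z:[27/2,17] -> miss, prune
  N10 x:[-9,-1] y:[-12,10] z:[9,41/2] -> miss, prune

Summary -> nodes [0, 2, 5, 9, 10]; box-tests=5; leaf-entries=0; first=miss

== RESULT ==
0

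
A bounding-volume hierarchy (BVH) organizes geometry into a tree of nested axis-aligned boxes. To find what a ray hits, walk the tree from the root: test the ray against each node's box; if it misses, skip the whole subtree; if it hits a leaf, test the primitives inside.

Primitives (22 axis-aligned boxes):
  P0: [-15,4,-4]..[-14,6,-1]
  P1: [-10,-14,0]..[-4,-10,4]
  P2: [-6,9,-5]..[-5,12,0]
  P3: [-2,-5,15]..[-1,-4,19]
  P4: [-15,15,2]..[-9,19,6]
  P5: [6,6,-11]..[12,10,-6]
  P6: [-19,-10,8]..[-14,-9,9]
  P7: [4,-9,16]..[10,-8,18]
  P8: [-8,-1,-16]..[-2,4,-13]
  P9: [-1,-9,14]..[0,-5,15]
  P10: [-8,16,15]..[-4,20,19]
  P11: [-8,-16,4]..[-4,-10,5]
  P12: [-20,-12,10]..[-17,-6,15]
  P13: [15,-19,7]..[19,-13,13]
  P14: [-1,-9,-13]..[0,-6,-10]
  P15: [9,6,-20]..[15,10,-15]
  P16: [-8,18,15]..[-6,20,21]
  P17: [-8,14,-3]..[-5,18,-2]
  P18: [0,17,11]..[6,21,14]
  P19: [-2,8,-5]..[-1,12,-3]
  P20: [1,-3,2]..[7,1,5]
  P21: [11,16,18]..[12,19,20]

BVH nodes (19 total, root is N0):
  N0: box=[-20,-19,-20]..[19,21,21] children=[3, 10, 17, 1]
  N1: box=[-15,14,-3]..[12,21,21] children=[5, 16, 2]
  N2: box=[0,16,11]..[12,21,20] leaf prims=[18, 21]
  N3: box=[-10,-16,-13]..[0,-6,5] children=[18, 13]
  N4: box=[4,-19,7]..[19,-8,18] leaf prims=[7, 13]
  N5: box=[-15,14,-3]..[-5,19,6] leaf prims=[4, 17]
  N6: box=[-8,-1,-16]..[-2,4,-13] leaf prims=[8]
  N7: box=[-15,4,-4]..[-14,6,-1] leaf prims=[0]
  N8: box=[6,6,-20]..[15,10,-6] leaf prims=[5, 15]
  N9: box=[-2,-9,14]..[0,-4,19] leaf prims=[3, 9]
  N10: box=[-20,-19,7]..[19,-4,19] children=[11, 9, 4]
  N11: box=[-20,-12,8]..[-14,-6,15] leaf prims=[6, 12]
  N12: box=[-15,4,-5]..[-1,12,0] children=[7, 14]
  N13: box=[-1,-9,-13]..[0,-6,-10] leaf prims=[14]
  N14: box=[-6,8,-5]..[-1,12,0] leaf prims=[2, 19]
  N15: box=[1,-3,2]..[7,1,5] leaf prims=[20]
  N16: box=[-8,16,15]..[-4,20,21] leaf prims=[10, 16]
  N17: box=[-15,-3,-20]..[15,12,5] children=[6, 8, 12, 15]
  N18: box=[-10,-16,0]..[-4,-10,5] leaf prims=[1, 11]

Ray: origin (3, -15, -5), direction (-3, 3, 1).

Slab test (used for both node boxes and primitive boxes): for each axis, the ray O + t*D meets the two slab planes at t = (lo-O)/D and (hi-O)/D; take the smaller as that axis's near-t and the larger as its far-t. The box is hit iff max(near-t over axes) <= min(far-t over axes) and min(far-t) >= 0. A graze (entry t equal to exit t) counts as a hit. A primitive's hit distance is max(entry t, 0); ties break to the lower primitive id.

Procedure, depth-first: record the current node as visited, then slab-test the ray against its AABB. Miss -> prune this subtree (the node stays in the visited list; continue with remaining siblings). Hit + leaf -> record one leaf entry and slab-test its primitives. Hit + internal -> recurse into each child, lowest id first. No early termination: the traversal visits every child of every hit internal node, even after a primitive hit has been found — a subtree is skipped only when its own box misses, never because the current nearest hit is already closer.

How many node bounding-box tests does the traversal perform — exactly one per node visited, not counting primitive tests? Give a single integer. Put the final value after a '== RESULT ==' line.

Trace the traversal:
N0 x:[-16/3,23/3] y:[-4/3,12] z:[-15,26] -> hit [-4/3,23/3], descend [1, 3, 10, 17]
  N1 x:[-3,6] y:[29/3,12] z:[2,26] -> miss, prune
  N3 x:[1,13/3] y:[-1/3,3] z:[-8,10] -> hit [1,3], descend [13, 18]
    N13 x:[1,4/3] y:[2,3] z:[-8,-5] -> miss, prune
    N18 x:[7/3,13/3] y:[-1/3,5/3] z:[5,10] -> miss, prune
  N10 x:[-16/3,23/3] y:[-4/3,11/3] z:[12,24] -> miss, prune
  N17 x:[-4,6] y:[4,9] z:[-15,10] -> hit [4,6], descend [6, 8, 12, 15]
    N6 x:[5/3,11/3] y:[14/3,19/3] z:[-11,-8] -> miss, prune
    N8 x:[-4,-1] y:[7,25/3] z:[-15,-1] -> miss, prune
    N12 x:[4/3,6] y:[19/3,9] z:[0,5] -> miss, prune
    N15 x:[-4/3,2/3] y:[4,16/3] z:[7,10] -> miss, prune

order=[0, 1, 3, 13, 18, 10, 17, 6, 8, 12, 15]  |boxes|=11  |leaves|=0  hit=miss

== RESULT ==
11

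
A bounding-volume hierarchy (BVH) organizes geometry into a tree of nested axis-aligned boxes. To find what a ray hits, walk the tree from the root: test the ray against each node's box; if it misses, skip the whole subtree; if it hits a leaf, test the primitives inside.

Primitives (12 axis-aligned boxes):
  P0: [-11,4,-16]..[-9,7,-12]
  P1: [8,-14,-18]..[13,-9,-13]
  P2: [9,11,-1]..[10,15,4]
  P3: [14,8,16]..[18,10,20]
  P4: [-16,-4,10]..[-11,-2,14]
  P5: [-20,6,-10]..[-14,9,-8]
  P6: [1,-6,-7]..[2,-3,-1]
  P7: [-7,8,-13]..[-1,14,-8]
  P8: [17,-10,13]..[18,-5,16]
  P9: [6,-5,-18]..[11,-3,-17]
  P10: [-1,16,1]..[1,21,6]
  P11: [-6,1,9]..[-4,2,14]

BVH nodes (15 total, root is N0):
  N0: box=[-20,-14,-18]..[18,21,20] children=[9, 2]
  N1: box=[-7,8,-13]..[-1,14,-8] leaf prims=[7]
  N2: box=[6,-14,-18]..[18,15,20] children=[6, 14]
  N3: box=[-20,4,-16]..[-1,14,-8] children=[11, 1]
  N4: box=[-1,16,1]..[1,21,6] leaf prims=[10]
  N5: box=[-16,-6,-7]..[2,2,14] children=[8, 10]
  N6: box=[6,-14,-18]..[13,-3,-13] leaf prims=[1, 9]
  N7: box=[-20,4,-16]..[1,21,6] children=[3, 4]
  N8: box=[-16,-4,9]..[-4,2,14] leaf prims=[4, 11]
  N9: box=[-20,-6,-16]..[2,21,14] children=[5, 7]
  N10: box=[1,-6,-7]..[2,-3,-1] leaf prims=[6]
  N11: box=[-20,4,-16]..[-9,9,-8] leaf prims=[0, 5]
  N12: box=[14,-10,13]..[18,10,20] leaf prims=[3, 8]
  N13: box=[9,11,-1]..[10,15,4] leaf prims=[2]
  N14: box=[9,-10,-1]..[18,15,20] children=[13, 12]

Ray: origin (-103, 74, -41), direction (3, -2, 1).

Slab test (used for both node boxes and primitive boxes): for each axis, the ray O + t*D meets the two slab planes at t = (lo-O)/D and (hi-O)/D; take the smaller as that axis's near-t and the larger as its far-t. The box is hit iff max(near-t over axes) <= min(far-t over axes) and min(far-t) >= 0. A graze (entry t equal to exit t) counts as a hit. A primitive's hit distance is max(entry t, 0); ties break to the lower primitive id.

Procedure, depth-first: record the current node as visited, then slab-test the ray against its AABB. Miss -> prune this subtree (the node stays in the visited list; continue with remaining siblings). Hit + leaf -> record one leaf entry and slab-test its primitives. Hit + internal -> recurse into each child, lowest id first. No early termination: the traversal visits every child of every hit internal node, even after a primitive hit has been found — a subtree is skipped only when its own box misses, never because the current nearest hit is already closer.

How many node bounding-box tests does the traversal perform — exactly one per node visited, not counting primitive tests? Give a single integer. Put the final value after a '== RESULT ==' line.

Walk:
N0 x:[83/3,121/3] y:[53/2,44] z:[23,61] -> hit [83/3,121/3], descend [2, 9]
  N2 x:[109/3,121/3] y:[59/2,44] z:[23,61] -> hit [109/3,121/3], descend [6, 14]
    N6 x:[109/3,116/3] y:[77/2,44] z:[23,28] -> miss, prune
    N14 x:[112/3,121/3] y:[59/2,42] z:[40,61] -> hit [40,121/3], descend [12, 13]
      N12 x:[39,121/3] y:[32,42] z:[54,61] -> miss, prune
      N13 x:[112/3,113/3] y:[59/2,63/2] z:[40,45] -> miss, prune
  N9 x:[83/3,35] y:[53/2,40] z:[25,55] -> hit [83/3,35], descend [5, 7]
    N5 x:[29,35] y:[36,40] z:[34,55] -> miss, prune
    N7 x:[83/3,104/3] y:[53/2,35] z:[25,47] -> hit [83/3,104/3], descend [3, 4]
      N3 x:[83/3,34] y:[30,35] z:[25,33] -> hit [30,33], descend [1, 11]
        N1 x:[32,34] y:[30,33] z:[28,33] -> hit [32,33] leaf, test {P7@t=32}
        N11 x:[83/3,94/3] y:[65/2,35] z:[25,33] -> miss, prune
      N4 x:[34,104/3] y:[53/2,29] z:[42,47] -> miss, prune

Summary -> nodes [0, 2, 6, 14, 12, 13, 9, 5, 7, 3, 1, 11, 4]; box-tests=13; leaf-entries=1; first=P7

== RESULT ==
13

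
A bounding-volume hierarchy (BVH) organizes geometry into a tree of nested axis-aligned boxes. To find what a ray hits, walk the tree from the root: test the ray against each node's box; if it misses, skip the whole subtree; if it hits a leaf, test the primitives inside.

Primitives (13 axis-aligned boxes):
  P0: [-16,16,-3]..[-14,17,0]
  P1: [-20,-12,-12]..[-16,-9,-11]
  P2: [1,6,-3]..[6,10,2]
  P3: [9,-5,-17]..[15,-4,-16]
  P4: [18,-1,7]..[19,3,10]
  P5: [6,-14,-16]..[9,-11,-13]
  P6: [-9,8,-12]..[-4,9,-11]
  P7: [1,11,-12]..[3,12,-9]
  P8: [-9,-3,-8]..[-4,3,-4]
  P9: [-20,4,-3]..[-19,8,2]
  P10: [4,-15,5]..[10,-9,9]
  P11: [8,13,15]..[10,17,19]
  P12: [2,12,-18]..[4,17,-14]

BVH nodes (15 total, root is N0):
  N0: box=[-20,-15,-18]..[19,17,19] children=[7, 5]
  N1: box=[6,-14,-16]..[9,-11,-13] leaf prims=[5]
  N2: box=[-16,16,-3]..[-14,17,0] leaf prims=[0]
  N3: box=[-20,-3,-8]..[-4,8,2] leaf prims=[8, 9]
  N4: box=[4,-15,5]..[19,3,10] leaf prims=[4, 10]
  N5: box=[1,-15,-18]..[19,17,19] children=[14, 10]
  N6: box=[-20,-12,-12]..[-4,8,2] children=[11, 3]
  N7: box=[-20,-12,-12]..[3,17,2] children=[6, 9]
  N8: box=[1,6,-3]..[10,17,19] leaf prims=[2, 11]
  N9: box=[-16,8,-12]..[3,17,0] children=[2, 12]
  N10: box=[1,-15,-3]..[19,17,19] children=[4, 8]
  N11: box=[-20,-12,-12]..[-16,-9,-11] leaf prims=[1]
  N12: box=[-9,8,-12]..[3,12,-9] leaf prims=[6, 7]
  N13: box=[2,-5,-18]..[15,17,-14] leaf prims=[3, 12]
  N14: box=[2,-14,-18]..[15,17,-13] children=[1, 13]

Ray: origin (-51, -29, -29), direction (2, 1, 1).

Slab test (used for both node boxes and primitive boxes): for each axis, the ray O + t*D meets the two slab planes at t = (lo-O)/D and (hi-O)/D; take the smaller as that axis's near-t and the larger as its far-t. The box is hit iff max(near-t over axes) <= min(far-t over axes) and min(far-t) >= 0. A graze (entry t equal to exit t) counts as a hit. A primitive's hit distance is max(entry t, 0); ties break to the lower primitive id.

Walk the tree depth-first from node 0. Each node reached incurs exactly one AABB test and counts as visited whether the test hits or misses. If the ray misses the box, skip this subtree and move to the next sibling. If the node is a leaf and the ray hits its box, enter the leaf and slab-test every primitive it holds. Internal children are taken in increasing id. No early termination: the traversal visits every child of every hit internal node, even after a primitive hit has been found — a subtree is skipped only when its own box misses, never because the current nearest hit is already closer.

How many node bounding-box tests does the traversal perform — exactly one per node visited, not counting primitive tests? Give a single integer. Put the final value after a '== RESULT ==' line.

Trace the traversal:
N0 x:[31/2,35] y:[14,46] z:[11,48] -> hit [31/2,35], descend [5, 7]
  N5 x:[26,35] y:[14,46] z:[11,48] -> hit [26,35], descend [10, 14]
    N10 x:[26,35] y:[14,46] z:[26,48] -> hit [26,35], descend [4, 8]
      N4 x:[55/2,35] y:[14,32] z:[34,39] -> miss, prune
      N8 x:[26,61/2] y:[35,46] z:[26,48] -> miss, prune
    N14 x:[53/2,33] y:[15,46] z:[11,16] -> miss, prune
  N7 x:[31/2,27] y:[17,46] z:[17,31] -> hit [17,27], descend [6, 9]
    N6 x:[31/2,47/2] y:[17,37] z:[17,31] -> hit [17,47/2], descend [3, 11]
      N3 x:[31/2,47/2] y:[26,37] z:[21,31] -> miss, prune
      N11 x:[31/2,35/2] y:[17,20] z:[17,18] -> hit [17,35/2] leaf, test {P1@t=17}
    N9 x:[35/2,27] y:[37,46] z:[17,29] -> miss, prune

order=[0, 5, 10, 4, 8, 14, 7, 6, 3, 11, 9]  |boxes|=11  |leaves|=1  hit=P1

== RESULT ==
11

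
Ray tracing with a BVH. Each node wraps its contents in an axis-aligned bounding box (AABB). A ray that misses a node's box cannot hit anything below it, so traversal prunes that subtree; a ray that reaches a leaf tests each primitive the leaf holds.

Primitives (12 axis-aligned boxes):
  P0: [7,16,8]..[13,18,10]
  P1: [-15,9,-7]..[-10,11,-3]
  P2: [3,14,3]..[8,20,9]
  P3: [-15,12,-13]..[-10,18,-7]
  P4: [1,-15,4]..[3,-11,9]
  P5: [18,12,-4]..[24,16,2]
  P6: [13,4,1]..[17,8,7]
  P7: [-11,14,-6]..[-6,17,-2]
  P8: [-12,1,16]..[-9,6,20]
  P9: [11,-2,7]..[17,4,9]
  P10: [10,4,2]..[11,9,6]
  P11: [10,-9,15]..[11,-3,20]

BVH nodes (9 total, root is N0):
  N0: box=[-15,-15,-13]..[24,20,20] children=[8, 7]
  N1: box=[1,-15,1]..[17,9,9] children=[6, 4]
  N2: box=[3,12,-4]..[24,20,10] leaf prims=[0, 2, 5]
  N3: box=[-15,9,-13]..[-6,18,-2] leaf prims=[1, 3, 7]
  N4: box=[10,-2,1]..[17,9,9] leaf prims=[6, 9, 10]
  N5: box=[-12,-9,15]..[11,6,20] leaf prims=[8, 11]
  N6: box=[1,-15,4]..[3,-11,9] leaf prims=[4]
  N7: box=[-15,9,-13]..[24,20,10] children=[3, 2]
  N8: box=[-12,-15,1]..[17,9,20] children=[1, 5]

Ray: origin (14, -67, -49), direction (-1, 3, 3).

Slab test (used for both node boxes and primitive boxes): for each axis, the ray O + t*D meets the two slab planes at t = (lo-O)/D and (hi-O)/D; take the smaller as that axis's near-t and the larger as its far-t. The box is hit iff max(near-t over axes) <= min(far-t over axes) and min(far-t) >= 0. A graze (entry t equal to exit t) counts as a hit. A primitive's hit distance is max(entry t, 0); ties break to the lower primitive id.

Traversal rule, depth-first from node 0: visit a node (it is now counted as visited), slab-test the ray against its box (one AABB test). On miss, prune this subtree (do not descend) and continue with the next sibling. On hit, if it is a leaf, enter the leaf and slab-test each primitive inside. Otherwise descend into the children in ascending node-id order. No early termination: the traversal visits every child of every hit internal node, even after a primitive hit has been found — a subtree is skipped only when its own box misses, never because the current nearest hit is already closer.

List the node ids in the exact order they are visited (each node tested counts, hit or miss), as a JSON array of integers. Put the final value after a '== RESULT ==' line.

Trace the traversal:
N0 x:[-10,29] y:[52/3,29] z:[12,23] -> hit [52/3,23], descend [7, 8]
  N7 x:[-10,29] y:[76/3,29] z:[12,59/3] -> miss, prune
  N8 x:[-3,26] y:[52/3,76/3] z:[50/3,23] -> hit [52/3,23], descend [1, 5]
    N1 x:[-3,13] y:[52/3,76/3] z:[50/3,58/3] -> miss, prune
    N5 x:[3,26] y:[58/3,73/3] z:[64/3,23] -> hit [64/3,23] leaf, test {P8@t=23, P11(miss)}

5 AABB tests over nodes [0, 7, 8, 1, 5]; 1 leaf entered; closest P8.

== RESULT ==
[0, 7, 8, 1, 5]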